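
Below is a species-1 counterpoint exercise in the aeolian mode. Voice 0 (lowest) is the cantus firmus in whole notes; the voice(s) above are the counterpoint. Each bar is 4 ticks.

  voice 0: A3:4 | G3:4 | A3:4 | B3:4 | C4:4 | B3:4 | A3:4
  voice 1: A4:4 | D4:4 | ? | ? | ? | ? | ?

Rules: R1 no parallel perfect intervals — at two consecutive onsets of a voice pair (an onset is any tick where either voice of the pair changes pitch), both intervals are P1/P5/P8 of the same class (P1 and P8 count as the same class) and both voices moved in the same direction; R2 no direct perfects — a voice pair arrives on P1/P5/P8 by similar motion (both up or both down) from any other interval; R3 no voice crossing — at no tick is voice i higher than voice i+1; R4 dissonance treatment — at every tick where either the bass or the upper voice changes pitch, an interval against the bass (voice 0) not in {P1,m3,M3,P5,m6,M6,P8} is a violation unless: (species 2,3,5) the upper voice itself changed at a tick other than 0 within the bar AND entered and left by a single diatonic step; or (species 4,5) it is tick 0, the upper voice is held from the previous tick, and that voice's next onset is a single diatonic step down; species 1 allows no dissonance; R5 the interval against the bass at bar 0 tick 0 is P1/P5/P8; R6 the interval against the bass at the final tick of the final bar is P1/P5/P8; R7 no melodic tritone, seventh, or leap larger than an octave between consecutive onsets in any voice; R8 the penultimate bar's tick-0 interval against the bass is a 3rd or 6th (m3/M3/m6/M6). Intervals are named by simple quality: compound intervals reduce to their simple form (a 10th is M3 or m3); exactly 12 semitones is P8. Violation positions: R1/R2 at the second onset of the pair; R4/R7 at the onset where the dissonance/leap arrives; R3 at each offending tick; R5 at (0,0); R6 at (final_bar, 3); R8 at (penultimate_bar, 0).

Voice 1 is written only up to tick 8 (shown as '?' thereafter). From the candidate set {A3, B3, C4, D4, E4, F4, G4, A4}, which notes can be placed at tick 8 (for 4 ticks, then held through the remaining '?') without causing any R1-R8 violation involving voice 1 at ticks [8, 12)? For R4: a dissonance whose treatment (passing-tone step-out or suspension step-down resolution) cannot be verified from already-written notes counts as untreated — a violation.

A3: legal
B3: violates R4
C4: legal
D4: violates R4
E4: violates R1
F4: legal
G4: violates R4
A4: violates R2

{A3, C4, F4}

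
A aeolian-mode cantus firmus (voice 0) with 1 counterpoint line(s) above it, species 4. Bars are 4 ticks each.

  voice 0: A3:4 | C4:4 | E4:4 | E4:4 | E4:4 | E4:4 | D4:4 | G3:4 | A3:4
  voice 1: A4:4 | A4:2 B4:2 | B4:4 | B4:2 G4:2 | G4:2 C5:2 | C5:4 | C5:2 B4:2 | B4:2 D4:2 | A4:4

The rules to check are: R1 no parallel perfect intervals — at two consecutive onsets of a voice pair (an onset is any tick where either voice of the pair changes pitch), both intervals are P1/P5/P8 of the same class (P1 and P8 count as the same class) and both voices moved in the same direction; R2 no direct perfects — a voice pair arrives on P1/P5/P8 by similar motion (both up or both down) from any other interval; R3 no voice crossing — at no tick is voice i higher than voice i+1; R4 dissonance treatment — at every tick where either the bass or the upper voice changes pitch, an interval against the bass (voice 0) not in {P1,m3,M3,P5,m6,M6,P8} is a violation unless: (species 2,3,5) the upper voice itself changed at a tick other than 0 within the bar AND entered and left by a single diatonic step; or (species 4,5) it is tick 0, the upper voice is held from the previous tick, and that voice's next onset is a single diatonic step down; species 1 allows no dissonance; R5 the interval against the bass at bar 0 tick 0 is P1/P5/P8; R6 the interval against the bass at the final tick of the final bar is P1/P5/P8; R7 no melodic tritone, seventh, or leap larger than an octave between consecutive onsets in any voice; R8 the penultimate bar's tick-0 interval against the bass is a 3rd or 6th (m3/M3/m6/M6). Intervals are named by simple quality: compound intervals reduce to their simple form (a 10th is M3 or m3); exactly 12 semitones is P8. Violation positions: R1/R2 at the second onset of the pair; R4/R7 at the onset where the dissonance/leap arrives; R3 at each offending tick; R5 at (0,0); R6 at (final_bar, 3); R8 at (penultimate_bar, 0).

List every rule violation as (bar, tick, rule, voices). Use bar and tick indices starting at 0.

(1, 2, R4, (0, 1))
(8, 0, R2, (0, 1))

bar 0: v0=A3 v1=A4 downbeat P8
bar 1: v0=C4 v1=A4 downbeat M6
bar 2: v0=E4 v1=B4 downbeat P5
bar 3: v0=E4 v1=B4 downbeat P5
bar 4: v0=E4 v1=G4 downbeat m3
bar 5: v0=E4 v1=C5 downbeat m6
bar 6: v0=D4 v1=C5 downbeat m7
bar 7: v0=G3 v1=B4 downbeat M3
bar 8: v0=A3 v1=A4 downbeat P8
  -> R4 @ bar 1 tick 2 v(0, 1): C4/B4 M7 untreated
  -> R2 @ bar 8 tick 0 v(0, 1): G3/D4 P5 -> A3/A4 P8 similar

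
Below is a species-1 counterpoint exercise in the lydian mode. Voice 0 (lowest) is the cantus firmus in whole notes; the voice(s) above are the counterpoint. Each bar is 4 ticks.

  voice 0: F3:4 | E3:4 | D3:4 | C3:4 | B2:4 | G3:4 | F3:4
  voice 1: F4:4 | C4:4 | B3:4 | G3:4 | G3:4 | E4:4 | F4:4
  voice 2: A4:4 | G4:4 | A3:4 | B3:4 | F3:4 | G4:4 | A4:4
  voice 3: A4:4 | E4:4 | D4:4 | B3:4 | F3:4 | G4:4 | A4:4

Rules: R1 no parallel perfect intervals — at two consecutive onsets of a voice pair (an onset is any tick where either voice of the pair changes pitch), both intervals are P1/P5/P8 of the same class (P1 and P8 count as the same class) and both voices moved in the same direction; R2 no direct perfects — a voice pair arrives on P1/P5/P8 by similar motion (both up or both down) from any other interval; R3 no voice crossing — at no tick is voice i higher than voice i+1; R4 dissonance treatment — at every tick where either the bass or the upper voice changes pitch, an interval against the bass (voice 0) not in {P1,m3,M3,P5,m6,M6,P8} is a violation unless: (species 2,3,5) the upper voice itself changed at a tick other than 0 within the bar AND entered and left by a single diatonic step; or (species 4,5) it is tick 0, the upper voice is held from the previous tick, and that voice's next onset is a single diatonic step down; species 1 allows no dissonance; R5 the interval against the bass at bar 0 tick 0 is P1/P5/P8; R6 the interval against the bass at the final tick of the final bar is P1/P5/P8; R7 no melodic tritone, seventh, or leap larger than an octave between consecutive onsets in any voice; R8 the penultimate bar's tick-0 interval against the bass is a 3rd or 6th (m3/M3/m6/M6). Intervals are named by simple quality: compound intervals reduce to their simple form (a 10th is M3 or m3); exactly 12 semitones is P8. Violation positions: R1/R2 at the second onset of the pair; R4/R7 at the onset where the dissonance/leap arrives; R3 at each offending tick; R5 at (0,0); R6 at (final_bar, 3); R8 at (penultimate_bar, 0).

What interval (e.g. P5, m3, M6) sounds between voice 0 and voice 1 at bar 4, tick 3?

m6

voice 0=B2 voice 1=G3 -> m6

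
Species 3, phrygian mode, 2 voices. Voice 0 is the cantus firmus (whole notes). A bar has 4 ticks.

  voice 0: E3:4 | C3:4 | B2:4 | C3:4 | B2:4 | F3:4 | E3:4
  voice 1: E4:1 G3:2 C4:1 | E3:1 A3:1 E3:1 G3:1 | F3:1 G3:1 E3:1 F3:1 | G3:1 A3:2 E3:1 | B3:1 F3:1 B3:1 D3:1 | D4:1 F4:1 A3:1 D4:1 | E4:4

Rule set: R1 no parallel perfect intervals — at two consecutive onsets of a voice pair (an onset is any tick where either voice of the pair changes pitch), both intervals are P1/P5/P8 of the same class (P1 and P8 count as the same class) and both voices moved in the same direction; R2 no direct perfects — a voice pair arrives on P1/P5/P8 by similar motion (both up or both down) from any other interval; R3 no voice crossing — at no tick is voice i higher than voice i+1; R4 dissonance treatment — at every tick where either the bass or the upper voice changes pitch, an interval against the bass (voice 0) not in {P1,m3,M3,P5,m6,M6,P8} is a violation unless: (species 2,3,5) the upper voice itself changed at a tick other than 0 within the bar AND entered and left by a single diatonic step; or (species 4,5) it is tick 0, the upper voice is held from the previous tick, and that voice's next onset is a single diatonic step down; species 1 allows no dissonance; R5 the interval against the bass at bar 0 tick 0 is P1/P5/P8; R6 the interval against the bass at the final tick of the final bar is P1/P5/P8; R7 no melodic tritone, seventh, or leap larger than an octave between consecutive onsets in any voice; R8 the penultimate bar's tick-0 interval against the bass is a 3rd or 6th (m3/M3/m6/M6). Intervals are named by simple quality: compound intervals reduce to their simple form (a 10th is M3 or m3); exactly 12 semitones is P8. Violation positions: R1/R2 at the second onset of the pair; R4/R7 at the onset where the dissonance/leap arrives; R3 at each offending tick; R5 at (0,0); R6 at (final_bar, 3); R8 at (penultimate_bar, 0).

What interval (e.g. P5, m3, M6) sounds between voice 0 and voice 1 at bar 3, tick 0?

P5

voice 0=C3 voice 1=G3 -> P5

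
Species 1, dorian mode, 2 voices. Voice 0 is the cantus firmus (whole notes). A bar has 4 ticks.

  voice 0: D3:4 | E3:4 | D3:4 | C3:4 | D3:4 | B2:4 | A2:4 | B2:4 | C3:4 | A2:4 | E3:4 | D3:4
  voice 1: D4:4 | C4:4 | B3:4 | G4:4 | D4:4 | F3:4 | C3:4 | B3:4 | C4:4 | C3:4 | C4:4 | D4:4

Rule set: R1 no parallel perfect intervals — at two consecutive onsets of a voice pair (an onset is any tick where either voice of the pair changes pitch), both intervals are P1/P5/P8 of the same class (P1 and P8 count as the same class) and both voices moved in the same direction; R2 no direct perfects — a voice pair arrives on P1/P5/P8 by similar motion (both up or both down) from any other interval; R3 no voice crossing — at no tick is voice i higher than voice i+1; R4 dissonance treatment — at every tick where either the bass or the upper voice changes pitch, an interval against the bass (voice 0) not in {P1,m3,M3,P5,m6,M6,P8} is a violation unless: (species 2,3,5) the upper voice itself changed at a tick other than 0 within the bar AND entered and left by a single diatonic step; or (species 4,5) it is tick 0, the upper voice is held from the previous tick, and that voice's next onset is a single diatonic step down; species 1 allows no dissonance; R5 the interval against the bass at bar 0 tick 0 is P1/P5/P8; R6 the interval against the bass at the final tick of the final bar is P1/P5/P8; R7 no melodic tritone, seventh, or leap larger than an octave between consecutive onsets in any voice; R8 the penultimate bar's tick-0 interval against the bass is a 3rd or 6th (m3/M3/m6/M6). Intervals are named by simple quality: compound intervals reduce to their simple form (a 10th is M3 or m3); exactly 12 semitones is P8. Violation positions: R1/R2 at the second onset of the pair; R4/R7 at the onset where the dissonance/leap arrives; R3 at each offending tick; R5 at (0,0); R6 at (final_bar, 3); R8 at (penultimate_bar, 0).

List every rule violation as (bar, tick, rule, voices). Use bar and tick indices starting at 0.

bar 0: v0=D3 v1=D4 downbeat P8
bar 1: v0=E3 v1=C4 downbeat m6
bar 2: v0=D3 v1=B3 downbeat M6
bar 3: v0=C3 v1=G4 downbeat P5
bar 4: v0=D3 v1=D4 downbeat P8
bar 5: v0=B2 v1=F3 downbeat TT
bar 6: v0=A2 v1=C3 downbeat m3
bar 7: v0=B2 v1=B3 downbeat P8
bar 8: v0=C3 v1=C4 downbeat P8
bar 9: v0=A2 v1=C3 downbeat m3
bar 10: v0=E3 v1=C4 downbeat m6
bar 11: v0=D3 v1=D4 downbeat P8
  -> R4 @ bar 5 tick 0 v(0, 1): B2/F3 TT untreated
  -> R2 @ bar 7 tick 0 v(0, 1): A2/C3 m3 -> B2/B3 P8 similar
  -> R7 @ bar 7 tick 0 v(1,): C3->B3 leap 11st
  -> R1 @ bar 8 tick 0 v(0, 1): B2/B3 P8 -> C3/C4 P8 similar

(5, 0, R4, (0, 1))
(7, 0, R2, (0, 1))
(7, 0, R7, (1,))
(8, 0, R1, (0, 1))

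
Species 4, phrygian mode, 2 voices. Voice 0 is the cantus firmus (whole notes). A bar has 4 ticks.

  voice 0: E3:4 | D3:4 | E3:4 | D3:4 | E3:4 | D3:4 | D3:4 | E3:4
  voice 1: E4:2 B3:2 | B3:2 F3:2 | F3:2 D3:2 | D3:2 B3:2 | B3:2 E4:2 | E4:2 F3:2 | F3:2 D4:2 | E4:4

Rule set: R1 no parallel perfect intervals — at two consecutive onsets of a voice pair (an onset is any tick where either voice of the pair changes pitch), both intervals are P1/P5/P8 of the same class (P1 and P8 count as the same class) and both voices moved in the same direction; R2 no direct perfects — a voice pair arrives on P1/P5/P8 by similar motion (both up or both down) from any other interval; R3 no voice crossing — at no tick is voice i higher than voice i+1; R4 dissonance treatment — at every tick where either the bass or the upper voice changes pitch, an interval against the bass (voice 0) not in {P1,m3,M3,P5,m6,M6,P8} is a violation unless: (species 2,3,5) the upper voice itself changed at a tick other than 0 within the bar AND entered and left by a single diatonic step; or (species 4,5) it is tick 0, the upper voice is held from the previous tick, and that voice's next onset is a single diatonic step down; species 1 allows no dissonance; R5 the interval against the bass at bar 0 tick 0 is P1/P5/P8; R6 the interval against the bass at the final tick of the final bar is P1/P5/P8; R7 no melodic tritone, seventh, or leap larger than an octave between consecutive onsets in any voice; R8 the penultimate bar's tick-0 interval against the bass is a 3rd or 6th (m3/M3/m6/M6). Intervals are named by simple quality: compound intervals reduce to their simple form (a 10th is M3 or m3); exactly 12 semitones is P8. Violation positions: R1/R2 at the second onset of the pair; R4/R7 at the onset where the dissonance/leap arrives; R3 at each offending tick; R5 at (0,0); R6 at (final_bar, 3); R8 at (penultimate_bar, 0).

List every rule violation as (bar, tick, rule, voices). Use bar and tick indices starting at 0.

bar 0: v0=E3 v1=E4 downbeat P8
bar 1: v0=D3 v1=B3 downbeat M6
bar 2: v0=E3 v1=F3 downbeat m2
bar 3: v0=D3 v1=D3 downbeat P1
bar 4: v0=E3 v1=B3 downbeat P5
bar 5: v0=D3 v1=E4 downbeat M2
bar 6: v0=D3 v1=F3 downbeat m3
bar 7: v0=E3 v1=E4 downbeat P8
  -> R7 @ bar 1 tick 2 v(1,): B3->F3 leap 6st
  -> R4 @ bar 2 tick 0 v(0, 1): E3/F3 m2 untreated
  -> R3 @ bar 2 tick 2 v(0, 1): E3 above D3
  -> R4 @ bar 2 tick 2 v(0, 1): E3/D3 M2 untreated
  -> R3 @ bar 2 tick 3 v(0, 1): E3 above D3
  -> R4 @ bar 5 tick 0 v(0, 1): D3/E4 M2 untreated
  -> R7 @ bar 5 tick 2 v(1,): E4->F3 leap 11st
  -> R1 @ bar 7 tick 0 v(0, 1): D3/D4 P8 -> E3/E4 P8 similar

(1, 2, R7, (1,))
(2, 0, R4, (0, 1))
(2, 2, R3, (0, 1))
(2, 2, R4, (0, 1))
(2, 3, R3, (0, 1))
(5, 0, R4, (0, 1))
(5, 2, R7, (1,))
(7, 0, R1, (0, 1))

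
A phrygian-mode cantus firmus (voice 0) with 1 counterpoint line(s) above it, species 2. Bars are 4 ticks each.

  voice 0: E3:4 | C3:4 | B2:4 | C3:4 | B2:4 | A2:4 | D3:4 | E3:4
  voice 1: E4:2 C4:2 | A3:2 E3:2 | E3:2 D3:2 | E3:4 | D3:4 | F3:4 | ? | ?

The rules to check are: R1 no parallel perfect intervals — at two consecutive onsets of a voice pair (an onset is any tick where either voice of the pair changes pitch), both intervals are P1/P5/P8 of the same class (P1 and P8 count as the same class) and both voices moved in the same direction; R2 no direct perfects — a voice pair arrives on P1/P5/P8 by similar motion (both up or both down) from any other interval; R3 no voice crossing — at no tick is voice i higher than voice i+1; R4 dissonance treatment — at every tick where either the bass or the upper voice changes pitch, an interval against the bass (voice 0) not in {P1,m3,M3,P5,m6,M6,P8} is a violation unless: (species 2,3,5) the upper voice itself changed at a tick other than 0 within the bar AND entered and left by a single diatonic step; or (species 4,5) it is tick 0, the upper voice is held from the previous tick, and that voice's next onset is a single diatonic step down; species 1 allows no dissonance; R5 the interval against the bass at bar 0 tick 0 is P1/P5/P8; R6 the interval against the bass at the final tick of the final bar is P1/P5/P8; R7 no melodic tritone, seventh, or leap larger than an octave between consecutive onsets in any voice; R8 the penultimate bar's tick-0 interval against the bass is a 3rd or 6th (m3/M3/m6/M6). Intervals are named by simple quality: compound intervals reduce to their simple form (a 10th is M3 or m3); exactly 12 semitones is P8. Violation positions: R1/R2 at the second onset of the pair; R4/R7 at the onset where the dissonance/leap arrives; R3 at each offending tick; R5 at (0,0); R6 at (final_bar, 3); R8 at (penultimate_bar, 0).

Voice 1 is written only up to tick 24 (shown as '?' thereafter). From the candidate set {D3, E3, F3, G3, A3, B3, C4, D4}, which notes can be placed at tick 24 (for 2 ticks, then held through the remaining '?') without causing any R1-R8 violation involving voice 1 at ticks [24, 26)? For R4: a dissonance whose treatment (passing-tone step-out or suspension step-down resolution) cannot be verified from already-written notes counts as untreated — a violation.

{F3}

D3: violates R8
E3: violates R4,R8
F3: legal
G3: violates R4,R8
A3: violates R2,R8
B3: violates R7
C4: violates R4,R8
D4: violates R2,R8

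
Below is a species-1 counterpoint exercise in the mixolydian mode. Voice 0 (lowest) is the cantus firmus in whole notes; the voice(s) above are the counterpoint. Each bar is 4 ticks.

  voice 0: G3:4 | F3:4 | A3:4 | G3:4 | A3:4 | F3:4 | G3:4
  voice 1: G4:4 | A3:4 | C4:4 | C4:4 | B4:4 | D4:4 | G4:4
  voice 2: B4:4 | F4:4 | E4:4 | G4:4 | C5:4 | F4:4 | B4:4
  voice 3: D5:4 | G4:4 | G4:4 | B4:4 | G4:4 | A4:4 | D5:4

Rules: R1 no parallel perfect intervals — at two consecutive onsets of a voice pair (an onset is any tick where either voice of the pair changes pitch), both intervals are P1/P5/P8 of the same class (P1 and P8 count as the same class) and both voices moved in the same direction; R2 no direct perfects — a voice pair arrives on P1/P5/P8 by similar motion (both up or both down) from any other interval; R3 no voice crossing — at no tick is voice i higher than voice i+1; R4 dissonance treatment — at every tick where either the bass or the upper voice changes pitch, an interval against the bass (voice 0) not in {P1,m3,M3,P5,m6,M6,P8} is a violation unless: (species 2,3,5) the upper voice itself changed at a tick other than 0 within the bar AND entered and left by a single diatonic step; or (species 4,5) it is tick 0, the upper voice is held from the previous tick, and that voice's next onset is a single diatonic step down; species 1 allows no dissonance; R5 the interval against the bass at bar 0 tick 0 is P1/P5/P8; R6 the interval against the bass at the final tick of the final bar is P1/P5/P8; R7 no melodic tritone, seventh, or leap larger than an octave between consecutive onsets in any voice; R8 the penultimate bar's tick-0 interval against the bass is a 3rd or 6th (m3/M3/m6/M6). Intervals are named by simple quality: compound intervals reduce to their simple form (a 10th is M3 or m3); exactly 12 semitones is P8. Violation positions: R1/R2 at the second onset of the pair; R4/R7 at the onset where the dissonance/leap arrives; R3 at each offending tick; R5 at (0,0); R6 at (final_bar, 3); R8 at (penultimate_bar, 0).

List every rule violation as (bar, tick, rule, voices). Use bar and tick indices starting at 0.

bar 0: v0=G3 v1=G4 v2=B4 v3=D5 downbeat P5
bar 1: v0=F3 v1=A3 v2=F4 v3=G4 downbeat M2
bar 2: v0=A3 v1=C4 v2=E4 v3=G4 downbeat m7
bar 3: v0=G3 v1=C4 v2=G4 v3=B4 downbeat M3
bar 4: v0=A3 v1=B4 v2=C5 v3=G4 downbeat m7
bar 5: v0=F3 v1=D4 v2=F4 v3=A4 downbeat M3
bar 6: v0=G3 v1=G4 v2=B4 v3=D5 downbeat P5
  -> R5 @ bar 0 tick 0 v(0, 2): opens on M3
  -> R2 @ bar 1 tick 0 v(0, 2): G3/B4 M3 -> F3/F4 P8 similar
  -> R4 @ bar 1 tick 0 v(0, 3): F3/G4 M2 untreated
  -> R7 @ bar 1 tick 0 v(1,): G4->A3 leap 10st
  -> R7 @ bar 1 tick 0 v(2,): B4->F4 leap 6st
  -> R4 @ bar 2 tick 0 v(0, 3): A3/G4 m7 untreated
  -> R4 @ bar 3 tick 0 v(0, 1): G3/C4 P4 untreated
  -> R3 @ bar 4 tick 0 v(2, 3): C5 above G4
  -> R4 @ bar 4 tick 0 v(0, 1): A3/B4 M2 untreated
  -> R4 @ bar 4 tick 0 v(0, 3): A3/G4 m7 untreated
  -> R7 @ bar 4 tick 0 v(1,): C4->B4 leap 11st
  -> R3 @ bar 4 tick 1 v(2, 3): C5 above G4
  -> R3 @ bar 4 tick 2 v(2, 3): C5 above G4
  -> R3 @ bar 4 tick 3 v(2, 3): C5 above G4
  -> R2 @ bar 5 tick 0 v(0, 2): A3/C5 m3 -> F3/F4 P8 similar
  -> R8 @ bar 5 tick 0 v(0, 2): penult P8 not 3rd/6th
  -> R1 @ bar 6 tick 0 v(1, 3): D4/A4 P5 -> G4/D5 P5 similar
  -> R2 @ bar 6 tick 0 v(0, 1): F3/D4 M6 -> G3/G4 P8 similar
  -> R2 @ bar 6 tick 0 v(0, 3): F3/A4 M3 -> G3/D5 P5 similar
  -> R7 @ bar 6 tick 0 v(2,): F4->B4 leap 6st
  -> R6 @ bar 6 tick 3 v(0, 2): closes on M3

(0, 0, R5, (0, 2))
(1, 0, R2, (0, 2))
(1, 0, R4, (0, 3))
(1, 0, R7, (1,))
(1, 0, R7, (2,))
(2, 0, R4, (0, 3))
(3, 0, R4, (0, 1))
(4, 0, R3, (2, 3))
(4, 0, R4, (0, 1))
(4, 0, R4, (0, 3))
(4, 0, R7, (1,))
(4, 1, R3, (2, 3))
(4, 2, R3, (2, 3))
(4, 3, R3, (2, 3))
(5, 0, R2, (0, 2))
(5, 0, R8, (0, 2))
(6, 0, R1, (1, 3))
(6, 0, R2, (0, 1))
(6, 0, R2, (0, 3))
(6, 0, R7, (2,))
(6, 3, R6, (0, 2))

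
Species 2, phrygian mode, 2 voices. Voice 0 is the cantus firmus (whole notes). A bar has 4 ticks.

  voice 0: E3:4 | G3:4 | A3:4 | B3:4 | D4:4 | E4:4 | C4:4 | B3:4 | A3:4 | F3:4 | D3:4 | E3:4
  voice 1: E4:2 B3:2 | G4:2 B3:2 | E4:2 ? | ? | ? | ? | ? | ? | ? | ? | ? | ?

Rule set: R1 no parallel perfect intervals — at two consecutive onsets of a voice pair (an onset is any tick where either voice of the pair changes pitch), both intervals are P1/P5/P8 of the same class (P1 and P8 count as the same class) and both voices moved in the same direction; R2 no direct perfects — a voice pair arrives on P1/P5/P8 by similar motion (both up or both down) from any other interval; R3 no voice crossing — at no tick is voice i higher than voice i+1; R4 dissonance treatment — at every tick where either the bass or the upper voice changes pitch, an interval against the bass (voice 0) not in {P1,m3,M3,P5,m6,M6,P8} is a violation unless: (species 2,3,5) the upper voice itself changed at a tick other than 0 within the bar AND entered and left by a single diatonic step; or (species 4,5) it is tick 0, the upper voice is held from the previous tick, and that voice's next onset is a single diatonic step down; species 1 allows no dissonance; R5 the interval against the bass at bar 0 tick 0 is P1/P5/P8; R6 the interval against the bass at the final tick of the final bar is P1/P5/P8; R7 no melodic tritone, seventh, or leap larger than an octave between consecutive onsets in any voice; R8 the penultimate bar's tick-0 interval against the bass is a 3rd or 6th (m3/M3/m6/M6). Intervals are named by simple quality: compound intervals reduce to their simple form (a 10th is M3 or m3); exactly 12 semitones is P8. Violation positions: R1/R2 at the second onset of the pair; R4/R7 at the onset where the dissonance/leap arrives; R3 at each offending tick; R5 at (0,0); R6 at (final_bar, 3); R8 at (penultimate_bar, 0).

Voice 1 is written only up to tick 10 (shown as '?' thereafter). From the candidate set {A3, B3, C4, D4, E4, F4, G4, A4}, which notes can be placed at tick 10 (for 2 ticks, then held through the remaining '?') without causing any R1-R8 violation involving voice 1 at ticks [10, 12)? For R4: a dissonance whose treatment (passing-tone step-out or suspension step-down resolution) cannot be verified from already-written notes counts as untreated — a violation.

A3: legal
B3: violates R4
C4: legal
D4: violates R4
E4: legal
F4: legal
G4: violates R4
A4: legal

{A3, A4, C4, E4, F4}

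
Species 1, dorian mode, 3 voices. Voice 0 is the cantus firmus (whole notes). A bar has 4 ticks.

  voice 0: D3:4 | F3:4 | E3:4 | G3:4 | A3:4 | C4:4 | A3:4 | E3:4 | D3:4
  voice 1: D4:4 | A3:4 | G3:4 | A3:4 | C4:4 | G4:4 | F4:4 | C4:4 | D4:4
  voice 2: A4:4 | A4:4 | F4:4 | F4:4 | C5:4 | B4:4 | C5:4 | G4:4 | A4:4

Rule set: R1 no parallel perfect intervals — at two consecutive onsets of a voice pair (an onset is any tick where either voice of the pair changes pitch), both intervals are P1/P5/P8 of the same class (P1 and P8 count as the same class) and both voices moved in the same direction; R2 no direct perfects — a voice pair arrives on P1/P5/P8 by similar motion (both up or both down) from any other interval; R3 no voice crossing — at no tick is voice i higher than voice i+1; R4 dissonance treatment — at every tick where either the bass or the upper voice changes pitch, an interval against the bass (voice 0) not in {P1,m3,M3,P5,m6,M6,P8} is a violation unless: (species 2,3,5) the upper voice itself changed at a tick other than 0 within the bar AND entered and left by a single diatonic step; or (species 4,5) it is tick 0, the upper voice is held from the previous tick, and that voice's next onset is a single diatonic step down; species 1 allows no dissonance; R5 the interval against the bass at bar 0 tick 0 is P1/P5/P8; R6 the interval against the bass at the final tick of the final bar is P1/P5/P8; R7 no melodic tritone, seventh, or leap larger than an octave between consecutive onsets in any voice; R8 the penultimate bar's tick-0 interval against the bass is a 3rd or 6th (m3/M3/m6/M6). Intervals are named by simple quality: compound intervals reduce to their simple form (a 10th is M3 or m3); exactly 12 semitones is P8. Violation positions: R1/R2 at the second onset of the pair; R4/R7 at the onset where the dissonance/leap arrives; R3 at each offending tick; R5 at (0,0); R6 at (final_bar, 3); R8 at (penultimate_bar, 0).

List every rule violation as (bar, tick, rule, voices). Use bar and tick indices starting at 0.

(2, 0, R4, (0, 2))
(3, 0, R4, (0, 1))
(3, 0, R4, (0, 2))
(4, 0, R2, (1, 2))
(5, 0, R2, (0, 1))
(5, 0, R4, (0, 2))
(7, 0, R1, (1, 2))
(8, 0, R1, (1, 2))

bar 0: v0=D3 v1=D4 v2=A4 downbeat P5
bar 1: v0=F3 v1=A3 v2=A4 downbeat M3
bar 2: v0=E3 v1=G3 v2=F4 downbeat m2
bar 3: v0=G3 v1=A3 v2=F4 downbeat m7
bar 4: v0=A3 v1=C4 v2=C5 downbeat m3
bar 5: v0=C4 v1=G4 v2=B4 downbeat M7
bar 6: v0=A3 v1=F4 v2=C5 downbeat m3
bar 7: v0=E3 v1=C4 v2=G4 downbeat m3
bar 8: v0=D3 v1=D4 v2=A4 downbeat P5
  -> R4 @ bar 2 tick 0 v(0, 2): E3/F4 m2 untreated
  -> R4 @ bar 3 tick 0 v(0, 1): G3/A3 M2 untreated
  -> R4 @ bar 3 tick 0 v(0, 2): G3/F4 m7 untreated
  -> R2 @ bar 4 tick 0 v(1, 2): A3/F4 m6 -> C4/C5 P8 similar
  -> R2 @ bar 5 tick 0 v(0, 1): A3/C4 m3 -> C4/G4 P5 similar
  -> R4 @ bar 5 tick 0 v(0, 2): C4/B4 M7 untreated
  -> R1 @ bar 7 tick 0 v(1, 2): F4/C5 P5 -> C4/G4 P5 similar
  -> R1 @ bar 8 tick 0 v(1, 2): C4/G4 P5 -> D4/A4 P5 similar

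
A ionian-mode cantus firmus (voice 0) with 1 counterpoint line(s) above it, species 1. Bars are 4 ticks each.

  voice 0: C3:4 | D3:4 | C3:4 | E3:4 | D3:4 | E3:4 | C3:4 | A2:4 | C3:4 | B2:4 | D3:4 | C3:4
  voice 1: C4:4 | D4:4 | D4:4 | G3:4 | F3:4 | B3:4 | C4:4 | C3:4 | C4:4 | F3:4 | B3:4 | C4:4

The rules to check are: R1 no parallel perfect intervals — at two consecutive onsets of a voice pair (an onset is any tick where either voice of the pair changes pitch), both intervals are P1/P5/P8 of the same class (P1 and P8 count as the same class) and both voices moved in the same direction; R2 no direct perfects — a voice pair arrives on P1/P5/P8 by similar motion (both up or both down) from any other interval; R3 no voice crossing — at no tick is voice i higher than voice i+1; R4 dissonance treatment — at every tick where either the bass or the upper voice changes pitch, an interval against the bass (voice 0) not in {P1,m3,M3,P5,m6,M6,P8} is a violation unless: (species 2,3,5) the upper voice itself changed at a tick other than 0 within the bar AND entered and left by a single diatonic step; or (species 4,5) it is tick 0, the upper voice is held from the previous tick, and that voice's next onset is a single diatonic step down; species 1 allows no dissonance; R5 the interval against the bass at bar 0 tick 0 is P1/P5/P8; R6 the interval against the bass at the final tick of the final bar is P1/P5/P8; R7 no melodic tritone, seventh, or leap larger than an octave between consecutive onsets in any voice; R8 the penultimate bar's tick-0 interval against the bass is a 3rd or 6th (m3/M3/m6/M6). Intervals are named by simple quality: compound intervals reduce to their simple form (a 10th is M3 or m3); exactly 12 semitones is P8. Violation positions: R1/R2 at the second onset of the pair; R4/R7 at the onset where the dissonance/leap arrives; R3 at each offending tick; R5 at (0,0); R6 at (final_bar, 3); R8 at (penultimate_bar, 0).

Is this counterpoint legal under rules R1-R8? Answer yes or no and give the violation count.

No (7 violations)

bar 0: v0=C3 v1=C4 (P8)
bar 1: v0=D3 v1=D4 (P8)
bar 2: v0=C3 v1=D4 (M2)
bar 3: v0=E3 v1=G3 (m3)
bar 4: v0=D3 v1=F3 (m3)
bar 5: v0=E3 v1=B3 (P5)
bar 6: v0=C3 v1=C4 (P8)
bar 7: v0=A2 v1=C3 (m3)
bar 8: v0=C3 v1=C4 (P8)
bar 9: v0=B2 v1=F3 (TT)
bar 10: v0=D3 v1=B3 (M6)
bar 11: v0=C3 v1=C4 (P8)
  R1 @ bar1.0: C3/C4 P8 -> D3/D4 P8 similar
  R4 @ bar2.0: C3/D4 M2 untreated
  R2 @ bar5.0: D3/F3 m3 -> E3/B3 P5 similar
  R7 @ bar5.0: F3->B3 leap 6st
  R2 @ bar8.0: A2/C3 m3 -> C3/C4 P8 similar
  R4 @ bar9.0: B2/F3 TT untreated
  R7 @ bar10.0: F3->B3 leap 6st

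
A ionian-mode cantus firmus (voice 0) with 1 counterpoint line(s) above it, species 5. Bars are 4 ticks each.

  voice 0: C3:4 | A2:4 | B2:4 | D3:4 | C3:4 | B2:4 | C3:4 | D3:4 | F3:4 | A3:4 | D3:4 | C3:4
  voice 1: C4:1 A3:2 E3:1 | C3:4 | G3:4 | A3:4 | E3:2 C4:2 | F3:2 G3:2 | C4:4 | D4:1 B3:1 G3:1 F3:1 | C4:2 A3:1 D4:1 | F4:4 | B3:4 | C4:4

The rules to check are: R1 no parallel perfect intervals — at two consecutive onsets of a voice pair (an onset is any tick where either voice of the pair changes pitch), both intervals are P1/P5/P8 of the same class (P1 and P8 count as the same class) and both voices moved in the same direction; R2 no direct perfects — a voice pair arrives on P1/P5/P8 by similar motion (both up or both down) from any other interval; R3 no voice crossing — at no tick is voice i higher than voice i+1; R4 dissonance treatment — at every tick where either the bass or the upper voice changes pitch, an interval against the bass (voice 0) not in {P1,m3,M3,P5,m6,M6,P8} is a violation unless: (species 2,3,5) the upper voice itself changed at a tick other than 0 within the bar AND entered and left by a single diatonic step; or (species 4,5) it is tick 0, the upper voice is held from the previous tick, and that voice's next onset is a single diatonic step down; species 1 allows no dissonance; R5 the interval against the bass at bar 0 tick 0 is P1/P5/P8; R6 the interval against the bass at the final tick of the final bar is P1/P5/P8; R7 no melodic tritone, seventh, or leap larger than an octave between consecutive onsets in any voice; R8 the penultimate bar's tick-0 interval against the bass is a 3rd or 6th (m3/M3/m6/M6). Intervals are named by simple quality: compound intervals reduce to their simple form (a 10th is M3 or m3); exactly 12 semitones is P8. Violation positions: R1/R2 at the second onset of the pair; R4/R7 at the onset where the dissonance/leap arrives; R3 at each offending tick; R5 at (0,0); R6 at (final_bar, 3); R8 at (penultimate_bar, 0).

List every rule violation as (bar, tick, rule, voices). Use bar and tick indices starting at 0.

bar 0: v0=C3 v1=C4 downbeat P8
bar 1: v0=A2 v1=C3 downbeat m3
bar 2: v0=B2 v1=G3 downbeat m6
bar 3: v0=D3 v1=A3 downbeat P5
bar 4: v0=C3 v1=E3 downbeat M3
bar 5: v0=B2 v1=F3 downbeat TT
bar 6: v0=C3 v1=C4 downbeat P8
bar 7: v0=D3 v1=D4 downbeat P8
bar 8: v0=F3 v1=C4 downbeat P5
bar 9: v0=A3 v1=F4 downbeat m6
bar 10: v0=D3 v1=B3 downbeat M6
bar 11: v0=C3 v1=C4 downbeat P8
  -> R2 @ bar 3 tick 0 v(0, 1): B2/G3 m6 -> D3/A3 P5 similar
  -> R4 @ bar 5 tick 0 v(0, 1): B2/F3 TT untreated
  -> R2 @ bar 6 tick 0 v(0, 1): B2/G3 m6 -> C3/C4 P8 similar
  -> R1 @ bar 7 tick 0 v(0, 1): C3/C4 P8 -> D3/D4 P8 similar
  -> R4 @ bar 7 tick 2 v(0, 1): D3/G3 P4 untreated
  -> R2 @ bar 8 tick 0 v(0, 1): D3/F3 m3 -> F3/C4 P5 similar
  -> R7 @ bar 10 tick 0 v(1,): F4->B3 leap 6st

(3, 0, R2, (0, 1))
(5, 0, R4, (0, 1))
(6, 0, R2, (0, 1))
(7, 0, R1, (0, 1))
(7, 2, R4, (0, 1))
(8, 0, R2, (0, 1))
(10, 0, R7, (1,))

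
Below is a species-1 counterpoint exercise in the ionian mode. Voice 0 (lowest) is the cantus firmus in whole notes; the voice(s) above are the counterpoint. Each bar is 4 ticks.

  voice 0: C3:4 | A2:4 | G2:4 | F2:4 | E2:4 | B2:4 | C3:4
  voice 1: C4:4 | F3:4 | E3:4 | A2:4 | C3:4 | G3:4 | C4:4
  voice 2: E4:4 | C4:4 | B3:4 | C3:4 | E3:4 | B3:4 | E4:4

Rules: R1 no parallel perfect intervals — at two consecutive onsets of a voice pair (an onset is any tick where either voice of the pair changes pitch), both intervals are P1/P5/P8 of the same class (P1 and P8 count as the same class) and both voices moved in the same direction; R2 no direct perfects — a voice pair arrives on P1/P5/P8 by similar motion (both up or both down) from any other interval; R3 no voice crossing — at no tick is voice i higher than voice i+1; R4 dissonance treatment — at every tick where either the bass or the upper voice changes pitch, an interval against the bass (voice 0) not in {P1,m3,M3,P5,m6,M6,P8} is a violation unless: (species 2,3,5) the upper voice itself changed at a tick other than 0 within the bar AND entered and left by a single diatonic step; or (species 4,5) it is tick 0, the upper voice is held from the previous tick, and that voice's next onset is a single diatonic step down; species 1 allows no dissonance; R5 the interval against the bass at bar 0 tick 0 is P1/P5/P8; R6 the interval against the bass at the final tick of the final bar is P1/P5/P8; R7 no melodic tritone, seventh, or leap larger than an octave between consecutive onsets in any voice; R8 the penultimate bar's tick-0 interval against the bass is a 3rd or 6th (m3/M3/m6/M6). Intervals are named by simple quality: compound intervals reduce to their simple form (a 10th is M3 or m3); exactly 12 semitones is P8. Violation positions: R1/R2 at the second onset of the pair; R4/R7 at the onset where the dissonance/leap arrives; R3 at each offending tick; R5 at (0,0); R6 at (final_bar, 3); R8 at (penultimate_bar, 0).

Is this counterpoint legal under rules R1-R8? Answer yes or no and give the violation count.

bar 0: v0=C3 v1=C4 v2=E4 (M3)
bar 1: v0=A2 v1=F3 v2=C4 (m3)
bar 2: v0=G2 v1=E3 v2=B3 (M3)
bar 3: v0=F2 v1=A2 v2=C3 (P5)
bar 4: v0=E2 v1=C3 v2=E3 (P8)
bar 5: v0=B2 v1=G3 v2=B3 (P8)
bar 6: v0=C3 v1=C4 v2=E4 (M3)
  R5 @ bar0.0: opens on M3
  R2 @ bar1.0: C4/E4 M3 -> F3/C4 P5 similar
  R1 @ bar2.0: F3/C4 P5 -> E3/B3 P5 similar
  R2 @ bar3.0: G2/B3 M3 -> F2/C3 P5 similar
  R7 @ bar3.0: B3->C3 leap 11st
  R1 @ bar5.0: E2/E3 P8 -> B2/B3 P8 similar
  R8 @ bar5.0: penult P8 not 3rd/6th
  R2 @ bar6.0: B2/G3 m6 -> C3/C4 P8 similar
  R6 @ bar6.3: closes on M3

No (9 violations)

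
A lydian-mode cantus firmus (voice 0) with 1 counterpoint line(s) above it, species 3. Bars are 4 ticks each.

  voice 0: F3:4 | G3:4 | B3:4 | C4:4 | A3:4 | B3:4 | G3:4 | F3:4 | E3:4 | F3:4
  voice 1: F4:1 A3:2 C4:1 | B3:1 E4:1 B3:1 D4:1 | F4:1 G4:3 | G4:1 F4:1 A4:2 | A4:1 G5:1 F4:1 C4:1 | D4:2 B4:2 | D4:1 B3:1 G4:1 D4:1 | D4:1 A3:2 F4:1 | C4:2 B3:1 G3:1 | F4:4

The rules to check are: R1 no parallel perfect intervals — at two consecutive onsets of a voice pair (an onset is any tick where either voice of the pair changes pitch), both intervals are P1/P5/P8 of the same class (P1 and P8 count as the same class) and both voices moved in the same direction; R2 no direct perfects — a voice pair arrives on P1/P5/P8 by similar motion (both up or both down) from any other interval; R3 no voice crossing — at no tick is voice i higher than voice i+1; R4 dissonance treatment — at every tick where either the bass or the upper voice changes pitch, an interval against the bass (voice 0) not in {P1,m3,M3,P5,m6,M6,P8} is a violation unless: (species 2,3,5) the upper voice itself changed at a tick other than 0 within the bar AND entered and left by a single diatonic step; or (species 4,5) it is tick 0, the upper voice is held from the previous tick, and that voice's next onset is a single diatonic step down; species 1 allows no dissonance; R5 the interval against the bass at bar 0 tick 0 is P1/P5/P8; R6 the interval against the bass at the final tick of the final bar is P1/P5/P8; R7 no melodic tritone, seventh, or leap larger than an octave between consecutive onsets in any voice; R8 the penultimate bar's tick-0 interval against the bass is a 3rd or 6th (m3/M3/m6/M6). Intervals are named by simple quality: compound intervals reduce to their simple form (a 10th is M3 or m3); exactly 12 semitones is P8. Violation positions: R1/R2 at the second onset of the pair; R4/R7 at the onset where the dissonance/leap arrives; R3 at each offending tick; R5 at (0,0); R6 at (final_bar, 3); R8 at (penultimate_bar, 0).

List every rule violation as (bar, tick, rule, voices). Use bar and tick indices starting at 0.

(2, 0, R4, (0, 1))
(3, 1, R4, (0, 1))
(4, 1, R4, (0, 1))
(4, 1, R7, (1,))
(4, 2, R7, (1,))
(6, 0, R2, (0, 1))
(9, 0, R2, (0, 1))
(9, 0, R7, (1,))

bar 0: v0=F3 v1=F4 downbeat P8
bar 1: v0=G3 v1=B3 downbeat M3
bar 2: v0=B3 v1=F4 downbeat TT
bar 3: v0=C4 v1=G4 downbeat P5
bar 4: v0=A3 v1=A4 downbeat P8
bar 5: v0=B3 v1=D4 downbeat m3
bar 6: v0=G3 v1=D4 downbeat P5
bar 7: v0=F3 v1=D4 downbeat M6
bar 8: v0=E3 v1=C4 downbeat m6
bar 9: v0=F3 v1=F4 downbeat P8
  -> R4 @ bar 2 tick 0 v(0, 1): B3/F4 TT untreated
  -> R4 @ bar 3 tick 1 v(0, 1): C4/F4 P4 untreated
  -> R4 @ bar 4 tick 1 v(0, 1): A3/G5 m7 untreated
  -> R7 @ bar 4 tick 1 v(1,): A4->G5 leap 10st
  -> R7 @ bar 4 tick 2 v(1,): G5->F4 leap 14st
  -> R2 @ bar 6 tick 0 v(0, 1): B3/B4 P8 -> G3/D4 P5 similar
  -> R2 @ bar 9 tick 0 v(0, 1): E3/G3 m3 -> F3/F4 P8 similar
  -> R7 @ bar 9 tick 0 v(1,): G3->F4 leap 10st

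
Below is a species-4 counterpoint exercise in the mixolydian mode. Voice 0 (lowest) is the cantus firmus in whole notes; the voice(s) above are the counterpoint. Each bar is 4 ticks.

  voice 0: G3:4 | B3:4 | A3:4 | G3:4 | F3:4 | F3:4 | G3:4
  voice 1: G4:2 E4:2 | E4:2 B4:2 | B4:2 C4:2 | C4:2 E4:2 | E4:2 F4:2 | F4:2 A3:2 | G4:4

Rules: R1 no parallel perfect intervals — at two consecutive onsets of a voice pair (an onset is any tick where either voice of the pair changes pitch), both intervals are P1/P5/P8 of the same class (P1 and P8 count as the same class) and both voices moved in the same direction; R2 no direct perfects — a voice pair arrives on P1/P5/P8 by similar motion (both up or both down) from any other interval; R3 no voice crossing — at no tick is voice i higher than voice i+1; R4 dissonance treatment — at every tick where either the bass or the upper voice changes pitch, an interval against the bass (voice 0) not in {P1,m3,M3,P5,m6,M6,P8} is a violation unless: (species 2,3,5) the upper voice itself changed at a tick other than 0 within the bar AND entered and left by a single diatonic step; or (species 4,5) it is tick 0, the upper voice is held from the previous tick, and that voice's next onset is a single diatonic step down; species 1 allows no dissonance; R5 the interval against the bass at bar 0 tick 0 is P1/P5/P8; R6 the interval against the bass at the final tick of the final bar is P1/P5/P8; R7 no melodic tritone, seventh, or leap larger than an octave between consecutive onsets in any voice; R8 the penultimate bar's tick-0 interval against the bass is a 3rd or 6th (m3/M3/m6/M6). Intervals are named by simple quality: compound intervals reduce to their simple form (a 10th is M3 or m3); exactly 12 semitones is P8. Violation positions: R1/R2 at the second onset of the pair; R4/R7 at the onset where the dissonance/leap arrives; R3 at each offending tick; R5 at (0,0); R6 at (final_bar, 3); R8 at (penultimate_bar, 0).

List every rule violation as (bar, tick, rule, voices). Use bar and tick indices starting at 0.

bar 0: v0=G3 v1=G4 downbeat P8
bar 1: v0=B3 v1=E4 downbeat P4
bar 2: v0=A3 v1=B4 downbeat M2
bar 3: v0=G3 v1=C4 downbeat P4
bar 4: v0=F3 v1=E4 downbeat M7
bar 5: v0=F3 v1=F4 downbeat P8
bar 6: v0=G3 v1=G4 downbeat P8
  -> R4 @ bar 1 tick 0 v(0, 1): B3/E4 P4 untreated
  -> R4 @ bar 2 tick 0 v(0, 1): A3/B4 M2 untreated
  -> R7 @ bar 2 tick 2 v(1,): B4->C4 leap 11st
  -> R4 @ bar 3 tick 0 v(0, 1): G3/C4 P4 untreated
  -> R4 @ bar 4 tick 0 v(0, 1): F3/E4 M7 untreated
  -> R8 @ bar 5 tick 0 v(0, 1): penult P8 not 3rd/6th
  -> R2 @ bar 6 tick 0 v(0, 1): F3/A3 M3 -> G3/G4 P8 similar
  -> R7 @ bar 6 tick 0 v(1,): A3->G4 leap 10st

(1, 0, R4, (0, 1))
(2, 0, R4, (0, 1))
(2, 2, R7, (1,))
(3, 0, R4, (0, 1))
(4, 0, R4, (0, 1))
(5, 0, R8, (0, 1))
(6, 0, R2, (0, 1))
(6, 0, R7, (1,))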